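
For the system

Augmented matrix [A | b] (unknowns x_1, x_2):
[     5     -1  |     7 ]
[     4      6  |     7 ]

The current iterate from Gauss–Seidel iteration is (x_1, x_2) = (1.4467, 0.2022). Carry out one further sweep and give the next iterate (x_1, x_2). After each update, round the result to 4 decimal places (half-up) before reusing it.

(1.4404, 0.2064)

One sweep:
  x_1 = (7 - (-1)·0.2022) / (5) = 1.4404
  x_2 = (7 - (4)·1.4404) / (6) = 0.2064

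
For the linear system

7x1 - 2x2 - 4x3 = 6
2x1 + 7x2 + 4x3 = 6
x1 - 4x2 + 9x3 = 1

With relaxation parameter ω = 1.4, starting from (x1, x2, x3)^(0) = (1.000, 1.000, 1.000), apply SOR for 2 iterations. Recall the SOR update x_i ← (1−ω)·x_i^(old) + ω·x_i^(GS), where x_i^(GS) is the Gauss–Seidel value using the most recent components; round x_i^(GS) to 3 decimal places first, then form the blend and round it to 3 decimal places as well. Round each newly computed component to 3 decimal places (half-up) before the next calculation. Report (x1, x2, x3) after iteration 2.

Iteration 1:
  x1: GS value = (6 - (-2)·1.000 - (-4)·1.000) / (7) = 1.714;  x1 ← (1−ω)·1.000 + ω·1.714 = 2.000
  x2: GS value = (6 - (2)·2.000 - (4)·1.000) / (7) = -0.286;  x2 ← (1−ω)·1.000 + ω·-0.286 = -0.800
  x3: GS value = (1 - (1)·2.000 - (-4)·-0.800) / (9) = -0.467;  x3 ← (1−ω)·1.000 + ω·-0.467 = -1.054
Iteration 2:
  x1: GS value = (6 - (-2)·-0.800 - (-4)·-1.054) / (7) = 0.026;  x1 ← (1−ω)·2.000 + ω·0.026 = -0.764
  x2: GS value = (6 - (2)·-0.764 - (4)·-1.054) / (7) = 1.678;  x2 ← (1−ω)·-0.800 + ω·1.678 = 2.669
  x3: GS value = (1 - (1)·-0.764 - (-4)·2.669) / (9) = 1.382;  x3 ← (1−ω)·-1.054 + ω·1.382 = 2.356

(-0.764, 2.669, 2.356)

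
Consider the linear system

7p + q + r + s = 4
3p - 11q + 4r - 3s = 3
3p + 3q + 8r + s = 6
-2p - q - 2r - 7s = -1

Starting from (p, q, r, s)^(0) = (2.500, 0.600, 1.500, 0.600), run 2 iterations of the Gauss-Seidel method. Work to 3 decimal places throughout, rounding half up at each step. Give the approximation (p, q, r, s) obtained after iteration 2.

Iteration 1:
  p = (4 - (1)·0.600 - (1)·1.500 - (1)·0.600) / (7) = 0.186
  q = (3 - (3)·0.186 - (4)·1.500 - (-3)·0.600) / (-11) = 0.160
  r = (6 - (3)·0.186 - (3)·0.160 - (1)·0.600) / (8) = 0.545
  s = (-1 - (-2)·0.186 - (-1)·0.160 - (-2)·0.545) / (-7) = -0.089
Iteration 2:
  p = (4 - (1)·0.160 - (1)·0.545 - (1)·-0.089) / (7) = 0.483
  q = (3 - (3)·0.483 - (4)·0.545 - (-3)·-0.089) / (-11) = 0.081
  r = (6 - (3)·0.483 - (3)·0.081 - (1)·-0.089) / (8) = 0.550
  s = (-1 - (-2)·0.483 - (-1)·0.081 - (-2)·0.550) / (-7) = -0.164

(0.483, 0.081, 0.550, -0.164)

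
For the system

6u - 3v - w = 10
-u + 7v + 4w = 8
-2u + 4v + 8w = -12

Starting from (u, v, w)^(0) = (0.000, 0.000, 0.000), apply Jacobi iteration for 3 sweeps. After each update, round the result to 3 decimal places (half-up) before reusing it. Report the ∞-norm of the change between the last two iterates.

0.522

Iteration 1:
  u = (10 - (-3)·0.000 - (-1)·0.000) / (6) = 1.667
  v = (8 - (-1)·0.000 - (4)·0.000) / (7) = 1.143
  w = (-12 - (-2)·0.000 - (4)·0.000) / (8) = -1.500
Iteration 2:
  u = (10 - (-3)·1.143 - (-1)·-1.500) / (6) = 1.988
  v = (8 - (-1)·1.667 - (4)·-1.500) / (7) = 2.238
  w = (-12 - (-2)·1.667 - (4)·1.143) / (8) = -1.655
Iteration 3:
  u = (10 - (-3)·2.238 - (-1)·-1.655) / (6) = 2.510
  v = (8 - (-1)·1.988 - (4)·-1.655) / (7) = 2.373
  w = (-12 - (-2)·1.988 - (4)·2.238) / (8) = -2.122
Change: (0.522, 0.135, -0.467) → max |·| = 0.522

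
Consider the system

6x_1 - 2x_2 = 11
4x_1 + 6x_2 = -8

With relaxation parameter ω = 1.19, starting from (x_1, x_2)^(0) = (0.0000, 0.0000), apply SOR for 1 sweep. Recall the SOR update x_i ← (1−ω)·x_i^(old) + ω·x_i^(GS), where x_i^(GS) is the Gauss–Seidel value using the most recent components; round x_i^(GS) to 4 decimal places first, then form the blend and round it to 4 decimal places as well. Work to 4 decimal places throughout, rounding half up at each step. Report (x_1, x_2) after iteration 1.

(2.1816, -3.3174)

Iteration 1:
  x_1: GS value = (11 - (-2)·0.0000) / (6) = 1.8333;  x_1 ← (1−ω)·0.0000 + ω·1.8333 = 2.1816
  x_2: GS value = (-8 - (4)·2.1816) / (6) = -2.7877;  x_2 ← (1−ω)·0.0000 + ω·-2.7877 = -3.3174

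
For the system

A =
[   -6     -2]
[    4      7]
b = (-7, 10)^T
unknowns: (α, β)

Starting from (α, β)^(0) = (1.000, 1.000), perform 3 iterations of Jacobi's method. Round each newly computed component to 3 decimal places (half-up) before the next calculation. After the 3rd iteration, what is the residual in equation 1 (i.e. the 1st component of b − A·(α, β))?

Iteration 1:
  α = (-7 - (-2)·1.000) / (-6) = 0.833
  β = (10 - (4)·1.000) / (7) = 0.857
Iteration 2:
  α = (-7 - (-2)·0.857) / (-6) = 0.881
  β = (10 - (4)·0.833) / (7) = 0.953
Iteration 3:
  α = (-7 - (-2)·0.953) / (-6) = 0.849
  β = (10 - (4)·0.881) / (7) = 0.925
Residual b − A·x = (-0.056, 0.129)

-0.056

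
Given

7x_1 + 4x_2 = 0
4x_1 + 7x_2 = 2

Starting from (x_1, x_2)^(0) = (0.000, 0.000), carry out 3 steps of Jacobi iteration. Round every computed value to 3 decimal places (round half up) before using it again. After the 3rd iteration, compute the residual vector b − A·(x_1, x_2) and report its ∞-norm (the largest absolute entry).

0.375

Iteration 1:
  x_1 = (0 - (4)·0.000) / (7) = 0.000
  x_2 = (2 - (4)·0.000) / (7) = 0.286
Iteration 2:
  x_1 = (0 - (4)·0.286) / (7) = -0.163
  x_2 = (2 - (4)·0.000) / (7) = 0.286
Iteration 3:
  x_1 = (0 - (4)·0.286) / (7) = -0.163
  x_2 = (2 - (4)·-0.163) / (7) = 0.379
Residual b − A·x = (-0.375, -0.001); ∞-norm = 0.375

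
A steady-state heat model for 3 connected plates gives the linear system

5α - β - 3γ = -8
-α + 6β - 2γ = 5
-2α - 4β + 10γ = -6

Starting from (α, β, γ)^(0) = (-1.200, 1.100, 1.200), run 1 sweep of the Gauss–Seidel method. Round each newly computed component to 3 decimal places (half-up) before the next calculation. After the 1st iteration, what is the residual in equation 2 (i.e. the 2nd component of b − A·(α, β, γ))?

Iteration 1:
  α = (-8 - (-1)·1.100 - (-3)·1.200) / (5) = -0.660
  β = (5 - (-1)·-0.660 - (-2)·1.200) / (6) = 1.123
  γ = (-6 - (-2)·-0.660 - (-4)·1.123) / (10) = -0.283
Residual b − A·x = (-4.426, -2.964, 0.002)

-2.964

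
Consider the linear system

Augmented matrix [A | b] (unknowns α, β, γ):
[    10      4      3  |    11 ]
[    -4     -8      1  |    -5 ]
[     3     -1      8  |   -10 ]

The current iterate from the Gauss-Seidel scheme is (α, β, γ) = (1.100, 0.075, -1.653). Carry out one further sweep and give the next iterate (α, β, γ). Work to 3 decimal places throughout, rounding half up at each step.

One sweep:
  α = (11 - (4)·0.075 - (3)·-1.653) / (10) = 1.566
  β = (-5 - (-4)·1.566 - (1)·-1.653) / (-8) = -0.365
  γ = (-10 - (3)·1.566 - (-1)·-0.365) / (8) = -1.883

(1.566, -0.365, -1.883)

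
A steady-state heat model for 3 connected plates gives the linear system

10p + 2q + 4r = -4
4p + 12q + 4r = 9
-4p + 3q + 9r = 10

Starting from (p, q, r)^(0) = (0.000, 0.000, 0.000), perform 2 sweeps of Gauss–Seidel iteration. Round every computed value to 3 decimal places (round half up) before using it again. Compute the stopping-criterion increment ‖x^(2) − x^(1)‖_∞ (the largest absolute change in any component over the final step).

0.432

Iteration 1:
  p = (-4 - (2)·0.000 - (4)·0.000) / (10) = -0.400
  q = (9 - (4)·-0.400 - (4)·0.000) / (12) = 0.883
  r = (10 - (-4)·-0.400 - (3)·0.883) / (9) = 0.639
Iteration 2:
  p = (-4 - (2)·0.883 - (4)·0.639) / (10) = -0.832
  q = (9 - (4)·-0.832 - (4)·0.639) / (12) = 0.814
  r = (10 - (-4)·-0.832 - (3)·0.814) / (9) = 0.470
Change: (-0.432, -0.069, -0.169) → max |·| = 0.432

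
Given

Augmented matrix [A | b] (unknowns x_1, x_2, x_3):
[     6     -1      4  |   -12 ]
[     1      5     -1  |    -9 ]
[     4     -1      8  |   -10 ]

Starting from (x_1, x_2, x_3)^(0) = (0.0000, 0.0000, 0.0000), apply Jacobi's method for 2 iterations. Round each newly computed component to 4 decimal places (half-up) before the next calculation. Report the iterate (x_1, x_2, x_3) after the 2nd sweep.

Iteration 1:
  x_1 = (-12 - (-1)·0.0000 - (4)·0.0000) / (6) = -2.0000
  x_2 = (-9 - (1)·0.0000 - (-1)·0.0000) / (5) = -1.8000
  x_3 = (-10 - (4)·0.0000 - (-1)·0.0000) / (8) = -1.2500
Iteration 2:
  x_1 = (-12 - (-1)·-1.8000 - (4)·-1.2500) / (6) = -1.4667
  x_2 = (-9 - (1)·-2.0000 - (-1)·-1.2500) / (5) = -1.6500
  x_3 = (-10 - (4)·-2.0000 - (-1)·-1.8000) / (8) = -0.4750

(-1.4667, -1.6500, -0.4750)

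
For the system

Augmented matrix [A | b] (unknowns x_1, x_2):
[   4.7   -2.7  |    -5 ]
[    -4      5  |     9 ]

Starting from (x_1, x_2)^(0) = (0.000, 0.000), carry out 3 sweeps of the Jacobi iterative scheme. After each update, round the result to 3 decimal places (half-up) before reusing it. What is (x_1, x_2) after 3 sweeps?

(-0.519, 1.776)

Iteration 1:
  x_1 = (-5 - (-2.7)·0.000) / (4.7) = -1.064
  x_2 = (9 - (-4)·0.000) / (5) = 1.800
Iteration 2:
  x_1 = (-5 - (-2.7)·1.800) / (4.7) = -0.030
  x_2 = (9 - (-4)·-1.064) / (5) = 0.949
Iteration 3:
  x_1 = (-5 - (-2.7)·0.949) / (4.7) = -0.519
  x_2 = (9 - (-4)·-0.030) / (5) = 1.776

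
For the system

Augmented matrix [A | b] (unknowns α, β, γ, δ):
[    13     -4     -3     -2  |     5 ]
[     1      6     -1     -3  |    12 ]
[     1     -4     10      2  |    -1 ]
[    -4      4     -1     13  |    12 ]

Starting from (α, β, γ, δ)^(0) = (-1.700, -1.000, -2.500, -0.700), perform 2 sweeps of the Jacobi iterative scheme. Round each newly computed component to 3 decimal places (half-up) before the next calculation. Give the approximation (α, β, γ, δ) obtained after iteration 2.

(0.887, 2.327, 0.465, 0.255)

Iteration 1:
  α = (5 - (-4)·-1.000 - (-3)·-2.500 - (-2)·-0.700) / (13) = -0.608
  β = (12 - (1)·-1.700 - (-1)·-2.500 - (-3)·-0.700) / (6) = 1.517
  γ = (-1 - (1)·-1.700 - (-4)·-1.000 - (2)·-0.700) / (10) = -0.190
  δ = (12 - (-4)·-1.700 - (4)·-1.000 - (-1)·-2.500) / (13) = 0.515
Iteration 2:
  α = (5 - (-4)·1.517 - (-3)·-0.190 - (-2)·0.515) / (13) = 0.887
  β = (12 - (1)·-0.608 - (-1)·-0.190 - (-3)·0.515) / (6) = 2.327
  γ = (-1 - (1)·-0.608 - (-4)·1.517 - (2)·0.515) / (10) = 0.465
  δ = (12 - (-4)·-0.608 - (4)·1.517 - (-1)·-0.190) / (13) = 0.255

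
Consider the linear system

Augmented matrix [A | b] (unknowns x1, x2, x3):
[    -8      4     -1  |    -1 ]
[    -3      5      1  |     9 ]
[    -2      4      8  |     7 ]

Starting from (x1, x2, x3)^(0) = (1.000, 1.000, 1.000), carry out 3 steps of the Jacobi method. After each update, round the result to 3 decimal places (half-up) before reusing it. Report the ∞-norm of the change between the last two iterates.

0.533

Iteration 1:
  x1 = (-1 - (4)·1.000 - (-1)·1.000) / (-8) = 0.500
  x2 = (9 - (-3)·1.000 - (1)·1.000) / (5) = 2.200
  x3 = (7 - (-2)·1.000 - (4)·1.000) / (8) = 0.625
Iteration 2:
  x1 = (-1 - (4)·2.200 - (-1)·0.625) / (-8) = 1.147
  x2 = (9 - (-3)·0.500 - (1)·0.625) / (5) = 1.975
  x3 = (7 - (-2)·0.500 - (4)·2.200) / (8) = -0.100
Iteration 3:
  x1 = (-1 - (4)·1.975 - (-1)·-0.100) / (-8) = 1.125
  x2 = (9 - (-3)·1.147 - (1)·-0.100) / (5) = 2.508
  x3 = (7 - (-2)·1.147 - (4)·1.975) / (8) = 0.174
Change: (-0.022, 0.533, 0.274) → max |·| = 0.533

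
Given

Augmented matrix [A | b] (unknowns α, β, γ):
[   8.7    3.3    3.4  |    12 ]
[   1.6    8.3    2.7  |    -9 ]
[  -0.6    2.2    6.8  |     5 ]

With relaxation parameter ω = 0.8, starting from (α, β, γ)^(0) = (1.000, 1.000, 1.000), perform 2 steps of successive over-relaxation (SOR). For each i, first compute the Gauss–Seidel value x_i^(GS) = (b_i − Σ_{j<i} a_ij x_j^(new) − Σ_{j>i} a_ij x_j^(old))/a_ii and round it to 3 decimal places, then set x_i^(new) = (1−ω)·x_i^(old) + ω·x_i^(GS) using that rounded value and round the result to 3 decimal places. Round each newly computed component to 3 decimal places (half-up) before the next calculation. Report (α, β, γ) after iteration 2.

Iteration 1:
  α: GS value = (12 - (3.3)·1.000 - (3.4)·1.000) / (8.7) = 0.609;  α ← (1−ω)·1.000 + ω·0.609 = 0.687
  β: GS value = (-9 - (1.6)·0.687 - (2.7)·1.000) / (8.3) = -1.542;  β ← (1−ω)·1.000 + ω·-1.542 = -1.034
  γ: GS value = (5 - (-0.6)·0.687 - (2.2)·-1.034) / (6.8) = 1.130;  γ ← (1−ω)·1.000 + ω·1.130 = 1.104
Iteration 2:
  α: GS value = (12 - (3.3)·-1.034 - (3.4)·1.104) / (8.7) = 1.340;  α ← (1−ω)·0.687 + ω·1.340 = 1.209
  β: GS value = (-9 - (1.6)·1.209 - (2.7)·1.104) / (8.3) = -1.677;  β ← (1−ω)·-1.034 + ω·-1.677 = -1.548
  γ: GS value = (5 - (-0.6)·1.209 - (2.2)·-1.548) / (6.8) = 1.343;  γ ← (1−ω)·1.104 + ω·1.343 = 1.295

(1.209, -1.548, 1.295)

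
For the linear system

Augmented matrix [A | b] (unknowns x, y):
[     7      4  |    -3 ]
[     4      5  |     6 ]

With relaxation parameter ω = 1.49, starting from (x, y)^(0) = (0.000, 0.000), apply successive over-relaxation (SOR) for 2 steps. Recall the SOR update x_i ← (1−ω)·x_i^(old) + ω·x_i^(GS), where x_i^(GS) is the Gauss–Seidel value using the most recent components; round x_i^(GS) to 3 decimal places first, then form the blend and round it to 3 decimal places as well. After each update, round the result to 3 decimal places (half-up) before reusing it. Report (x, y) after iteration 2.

Iteration 1:
  x: GS value = (-3 - (4)·0.000) / (7) = -0.429;  x ← (1−ω)·0.000 + ω·-0.429 = -0.639
  y: GS value = (6 - (4)·-0.639) / (5) = 1.711;  y ← (1−ω)·0.000 + ω·1.711 = 2.549
Iteration 2:
  x: GS value = (-3 - (4)·2.549) / (7) = -1.885;  x ← (1−ω)·-0.639 + ω·-1.885 = -2.496
  y: GS value = (6 - (4)·-2.496) / (5) = 3.197;  y ← (1−ω)·2.549 + ω·3.197 = 3.515

(-2.496, 3.515)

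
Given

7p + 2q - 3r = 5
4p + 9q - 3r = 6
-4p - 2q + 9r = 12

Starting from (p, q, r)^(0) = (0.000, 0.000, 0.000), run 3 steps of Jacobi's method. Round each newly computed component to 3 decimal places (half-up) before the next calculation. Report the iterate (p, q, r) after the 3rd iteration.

Iteration 1:
  p = (5 - (2)·0.000 - (-3)·0.000) / (7) = 0.714
  q = (6 - (4)·0.000 - (-3)·0.000) / (9) = 0.667
  r = (12 - (-4)·0.000 - (-2)·0.000) / (9) = 1.333
Iteration 2:
  p = (5 - (2)·0.667 - (-3)·1.333) / (7) = 1.095
  q = (6 - (4)·0.714 - (-3)·1.333) / (9) = 0.794
  r = (12 - (-4)·0.714 - (-2)·0.667) / (9) = 1.799
Iteration 3:
  p = (5 - (2)·0.794 - (-3)·1.799) / (7) = 1.258
  q = (6 - (4)·1.095 - (-3)·1.799) / (9) = 0.780
  r = (12 - (-4)·1.095 - (-2)·0.794) / (9) = 1.996

(1.258, 0.780, 1.996)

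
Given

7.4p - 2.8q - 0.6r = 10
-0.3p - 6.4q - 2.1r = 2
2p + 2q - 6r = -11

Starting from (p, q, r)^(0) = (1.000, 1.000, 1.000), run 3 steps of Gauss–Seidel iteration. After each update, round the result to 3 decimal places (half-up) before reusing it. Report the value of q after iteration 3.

Iteration 1:
  p = (10 - (-2.8)·1.000 - (-0.6)·1.000) / (7.4) = 1.811
  q = (2 - (-0.3)·1.811 - (-2.1)·1.000) / (-6.4) = -0.726
  r = (-11 - (2)·1.811 - (2)·-0.726) / (-6) = 2.195
Iteration 2:
  p = (10 - (-2.8)·-0.726 - (-0.6)·2.195) / (7.4) = 1.255
  q = (2 - (-0.3)·1.255 - (-2.1)·2.195) / (-6.4) = -1.092
  r = (-11 - (2)·1.255 - (2)·-1.092) / (-6) = 1.888
Iteration 3:
  p = (10 - (-2.8)·-1.092 - (-0.6)·1.888) / (7.4) = 1.091
  q = (2 - (-0.3)·1.091 - (-2.1)·1.888) / (-6.4) = -0.983
  r = (-11 - (2)·1.091 - (2)·-0.983) / (-6) = 1.869

-0.983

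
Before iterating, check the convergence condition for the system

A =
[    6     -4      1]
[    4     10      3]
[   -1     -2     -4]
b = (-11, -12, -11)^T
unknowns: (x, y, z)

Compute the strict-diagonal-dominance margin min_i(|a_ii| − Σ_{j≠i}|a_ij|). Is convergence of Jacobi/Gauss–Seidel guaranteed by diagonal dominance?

row 1: |6| − (4+1) = 1
row 2: |10| − (4+3) = 3
row 3: |-4| − (1+2) = 1
minimum over rows = 1 → strictly diagonally dominant (convergence guaranteed)

1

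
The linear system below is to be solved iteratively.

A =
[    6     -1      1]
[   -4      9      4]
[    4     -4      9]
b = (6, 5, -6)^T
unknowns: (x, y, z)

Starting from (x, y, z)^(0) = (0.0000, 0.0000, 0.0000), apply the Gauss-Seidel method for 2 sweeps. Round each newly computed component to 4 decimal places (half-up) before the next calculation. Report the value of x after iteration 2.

Iteration 1:
  x = (6 - (-1)·0.0000 - (1)·0.0000) / (6) = 1.0000
  y = (5 - (-4)·1.0000 - (4)·0.0000) / (9) = 1.0000
  z = (-6 - (4)·1.0000 - (-4)·1.0000) / (9) = -0.6667
Iteration 2:
  x = (6 - (-1)·1.0000 - (1)·-0.6667) / (6) = 1.2778
  y = (5 - (-4)·1.2778 - (4)·-0.6667) / (9) = 1.4198
  z = (-6 - (4)·1.2778 - (-4)·1.4198) / (9) = -0.6036

1.2778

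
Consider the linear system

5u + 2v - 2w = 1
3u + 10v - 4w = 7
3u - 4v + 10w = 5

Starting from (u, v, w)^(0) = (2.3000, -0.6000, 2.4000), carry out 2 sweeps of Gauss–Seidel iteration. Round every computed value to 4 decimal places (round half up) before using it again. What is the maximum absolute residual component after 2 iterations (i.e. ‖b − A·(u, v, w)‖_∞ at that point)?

1.2946

Iteration 1:
  u = (1 - (2)·-0.6000 - (-2)·2.4000) / (5) = 1.4000
  v = (7 - (3)·1.4000 - (-4)·2.4000) / (10) = 1.2400
  w = (5 - (3)·1.4000 - (-4)·1.2400) / (10) = 0.5760
Iteration 2:
  u = (1 - (2)·1.2400 - (-2)·0.5760) / (5) = -0.0656
  v = (7 - (3)·-0.0656 - (-4)·0.5760) / (10) = 0.9501
  w = (5 - (3)·-0.0656 - (-4)·0.9501) / (10) = 0.8997
Residual b − A·x = (1.2272, 1.2946, 0.0002); ∞-norm = 1.2946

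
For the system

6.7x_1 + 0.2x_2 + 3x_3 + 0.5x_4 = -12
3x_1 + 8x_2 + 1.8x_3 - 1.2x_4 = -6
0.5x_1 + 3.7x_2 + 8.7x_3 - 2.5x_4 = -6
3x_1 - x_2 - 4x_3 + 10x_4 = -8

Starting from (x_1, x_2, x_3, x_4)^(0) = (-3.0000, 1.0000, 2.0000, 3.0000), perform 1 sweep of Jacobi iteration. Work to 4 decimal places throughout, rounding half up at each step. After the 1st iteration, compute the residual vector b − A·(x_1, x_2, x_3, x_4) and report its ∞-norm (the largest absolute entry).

Iteration 1:
  x_1 = (-12 - (0.2)·1.0000 - (3)·2.0000 - (0.5)·3.0000) / (6.7) = -2.9403
  x_2 = (-6 - (3)·-3.0000 - (1.8)·2.0000 - (-1.2)·3.0000) / (8) = 0.3750
  x_3 = (-6 - (0.5)·-3.0000 - (3.7)·1.0000 - (-2.5)·3.0000) / (8.7) = -0.0805
  x_4 = (-8 - (3)·-3.0000 - (-1)·1.0000 - (-4)·2.0000) / (10) = 1.0000
Residual b − A·x = (7.3665, 1.1658, -2.7170, -9.1261); ∞-norm = 9.1261

9.1261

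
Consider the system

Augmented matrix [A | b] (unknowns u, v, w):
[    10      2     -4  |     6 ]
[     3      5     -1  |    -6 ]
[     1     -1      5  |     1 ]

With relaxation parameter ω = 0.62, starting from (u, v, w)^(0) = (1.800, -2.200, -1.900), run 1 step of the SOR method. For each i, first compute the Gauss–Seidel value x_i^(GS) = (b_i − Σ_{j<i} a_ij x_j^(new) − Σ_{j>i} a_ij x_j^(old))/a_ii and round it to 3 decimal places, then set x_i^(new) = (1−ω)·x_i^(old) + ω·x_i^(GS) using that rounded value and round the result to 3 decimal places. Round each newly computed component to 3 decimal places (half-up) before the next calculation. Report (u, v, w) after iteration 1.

Iteration 1:
  u: GS value = (6 - (2)·-2.200 - (-4)·-1.900) / (10) = 0.280;  u ← (1−ω)·1.800 + ω·0.280 = 0.858
  v: GS value = (-6 - (3)·0.858 - (-1)·-1.900) / (5) = -2.095;  v ← (1−ω)·-2.200 + ω·-2.095 = -2.135
  w: GS value = (1 - (1)·0.858 - (-1)·-2.135) / (5) = -0.399;  w ← (1−ω)·-1.900 + ω·-0.399 = -0.969

(0.858, -2.135, -0.969)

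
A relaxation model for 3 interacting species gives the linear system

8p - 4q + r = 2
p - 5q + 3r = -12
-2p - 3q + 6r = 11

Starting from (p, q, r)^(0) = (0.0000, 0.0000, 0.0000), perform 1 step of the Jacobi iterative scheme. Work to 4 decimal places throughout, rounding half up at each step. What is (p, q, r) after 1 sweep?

Iteration 1:
  p = (2 - (-4)·0.0000 - (1)·0.0000) / (8) = 0.2500
  q = (-12 - (1)·0.0000 - (3)·0.0000) / (-5) = 2.4000
  r = (11 - (-2)·0.0000 - (-3)·0.0000) / (6) = 1.8333

(0.2500, 2.4000, 1.8333)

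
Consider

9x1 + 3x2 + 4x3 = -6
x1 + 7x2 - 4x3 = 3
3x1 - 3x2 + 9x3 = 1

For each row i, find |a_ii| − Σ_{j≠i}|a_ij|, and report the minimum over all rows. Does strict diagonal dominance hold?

row 1: |9| − (3+4) = 2
row 2: |7| − (1+4) = 2
row 3: |9| − (3+3) = 3
minimum over rows = 2 → strictly diagonally dominant (convergence guaranteed)

2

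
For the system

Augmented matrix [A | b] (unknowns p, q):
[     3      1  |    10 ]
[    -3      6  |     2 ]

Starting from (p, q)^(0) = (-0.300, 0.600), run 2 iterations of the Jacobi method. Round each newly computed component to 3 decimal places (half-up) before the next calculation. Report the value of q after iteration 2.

1.900

Iteration 1:
  p = (10 - (1)·0.600) / (3) = 3.133
  q = (2 - (-3)·-0.300) / (6) = 0.183
Iteration 2:
  p = (10 - (1)·0.183) / (3) = 3.272
  q = (2 - (-3)·3.133) / (6) = 1.900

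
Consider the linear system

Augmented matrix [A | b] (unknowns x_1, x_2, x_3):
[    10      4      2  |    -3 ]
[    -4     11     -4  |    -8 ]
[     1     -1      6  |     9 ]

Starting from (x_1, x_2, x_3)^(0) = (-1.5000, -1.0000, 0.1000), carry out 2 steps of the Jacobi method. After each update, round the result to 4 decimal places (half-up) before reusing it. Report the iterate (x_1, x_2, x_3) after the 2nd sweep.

Iteration 1:
  x_1 = (-3 - (4)·-1.0000 - (2)·0.1000) / (10) = 0.0800
  x_2 = (-8 - (-4)·-1.5000 - (-4)·0.1000) / (11) = -1.2364
  x_3 = (9 - (1)·-1.5000 - (-1)·-1.0000) / (6) = 1.5833
Iteration 2:
  x_1 = (-3 - (4)·-1.2364 - (2)·1.5833) / (10) = -0.1221
  x_2 = (-8 - (-4)·0.0800 - (-4)·1.5833) / (11) = -0.1224
  x_3 = (9 - (1)·0.0800 - (-1)·-1.2364) / (6) = 1.2806

(-0.1221, -0.1224, 1.2806)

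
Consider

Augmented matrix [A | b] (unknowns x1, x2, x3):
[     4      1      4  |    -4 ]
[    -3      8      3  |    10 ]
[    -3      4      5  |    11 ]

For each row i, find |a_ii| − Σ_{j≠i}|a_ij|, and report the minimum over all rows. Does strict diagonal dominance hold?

-2

row 1: |4| − (1+4) = -1
row 2: |8| − (3+3) = 2
row 3: |5| − (3+4) = -2
minimum over rows = -2 → not strictly diagonally dominant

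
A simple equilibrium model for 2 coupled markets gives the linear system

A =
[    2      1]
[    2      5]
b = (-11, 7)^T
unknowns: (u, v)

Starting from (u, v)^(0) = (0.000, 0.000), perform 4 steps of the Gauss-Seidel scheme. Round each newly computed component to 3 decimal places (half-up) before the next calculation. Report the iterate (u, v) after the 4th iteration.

(-7.732, 4.493)

Iteration 1:
  u = (-11 - (1)·0.000) / (2) = -5.500
  v = (7 - (2)·-5.500) / (5) = 3.600
Iteration 2:
  u = (-11 - (1)·3.600) / (2) = -7.300
  v = (7 - (2)·-7.300) / (5) = 4.320
Iteration 3:
  u = (-11 - (1)·4.320) / (2) = -7.660
  v = (7 - (2)·-7.660) / (5) = 4.464
Iteration 4:
  u = (-11 - (1)·4.464) / (2) = -7.732
  v = (7 - (2)·-7.732) / (5) = 4.493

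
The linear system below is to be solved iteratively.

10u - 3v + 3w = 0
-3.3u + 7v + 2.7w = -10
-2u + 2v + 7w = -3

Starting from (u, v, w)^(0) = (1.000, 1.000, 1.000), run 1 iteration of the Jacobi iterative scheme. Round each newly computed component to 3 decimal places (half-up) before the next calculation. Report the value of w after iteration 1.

-0.429

Iteration 1:
  u = (0 - (-3)·1.000 - (3)·1.000) / (10) = 0.000
  v = (-10 - (-3.3)·1.000 - (2.7)·1.000) / (7) = -1.343
  w = (-3 - (-2)·1.000 - (2)·1.000) / (7) = -0.429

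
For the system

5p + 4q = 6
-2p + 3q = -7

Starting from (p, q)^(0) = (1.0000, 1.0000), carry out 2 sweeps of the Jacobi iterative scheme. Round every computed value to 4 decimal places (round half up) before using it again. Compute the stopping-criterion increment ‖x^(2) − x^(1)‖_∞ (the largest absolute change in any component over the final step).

Iteration 1:
  p = (6 - (4)·1.0000) / (5) = 0.4000
  q = (-7 - (-2)·1.0000) / (3) = -1.6667
Iteration 2:
  p = (6 - (4)·-1.6667) / (5) = 2.5334
  q = (-7 - (-2)·0.4000) / (3) = -2.0667
Change: (2.1334, -0.4000) → max |·| = 2.1334

2.1334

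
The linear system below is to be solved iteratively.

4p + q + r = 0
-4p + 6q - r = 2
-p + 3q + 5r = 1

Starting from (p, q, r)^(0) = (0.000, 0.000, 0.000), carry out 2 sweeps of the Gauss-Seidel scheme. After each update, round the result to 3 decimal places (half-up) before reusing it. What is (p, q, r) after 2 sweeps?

Iteration 1:
  p = (0 - (1)·0.000 - (1)·0.000) / (4) = 0.000
  q = (2 - (-4)·0.000 - (-1)·0.000) / (6) = 0.333
  r = (1 - (-1)·0.000 - (3)·0.333) / (5) = 0.000
Iteration 2:
  p = (0 - (1)·0.333 - (1)·0.000) / (4) = -0.083
  q = (2 - (-4)·-0.083 - (-1)·0.000) / (6) = 0.278
  r = (1 - (-1)·-0.083 - (3)·0.278) / (5) = 0.017

(-0.083, 0.278, 0.017)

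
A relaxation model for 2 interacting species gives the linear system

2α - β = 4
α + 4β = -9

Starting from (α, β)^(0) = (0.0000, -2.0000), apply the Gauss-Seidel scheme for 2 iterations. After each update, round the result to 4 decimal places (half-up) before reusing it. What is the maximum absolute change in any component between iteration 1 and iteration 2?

0.2500

Iteration 1:
  α = (4 - (-1)·-2.0000) / (2) = 1.0000
  β = (-9 - (1)·1.0000) / (4) = -2.5000
Iteration 2:
  α = (4 - (-1)·-2.5000) / (2) = 0.7500
  β = (-9 - (1)·0.7500) / (4) = -2.4375
Change: (-0.2500, 0.0625) → max |·| = 0.2500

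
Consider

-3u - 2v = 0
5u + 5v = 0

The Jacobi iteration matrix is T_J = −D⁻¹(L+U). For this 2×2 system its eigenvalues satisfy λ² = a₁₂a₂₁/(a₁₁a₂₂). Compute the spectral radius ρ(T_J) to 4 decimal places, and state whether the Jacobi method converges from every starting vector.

a₁₂a₂₁/(a₁₁a₂₂) = (-2)·(5) / ((-3)·(5)) = 0.666667
ρ = √|0.666667| = √0.666667 = 0.8165
ρ < 1, so Jacobi converges

0.8165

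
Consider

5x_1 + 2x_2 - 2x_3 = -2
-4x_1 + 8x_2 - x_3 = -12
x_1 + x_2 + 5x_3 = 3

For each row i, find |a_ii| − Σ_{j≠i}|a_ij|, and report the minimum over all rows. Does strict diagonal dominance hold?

1

row 1: |5| − (2+2) = 1
row 2: |8| − (4+1) = 3
row 3: |5| − (1+1) = 3
minimum over rows = 1 → strictly diagonally dominant (convergence guaranteed)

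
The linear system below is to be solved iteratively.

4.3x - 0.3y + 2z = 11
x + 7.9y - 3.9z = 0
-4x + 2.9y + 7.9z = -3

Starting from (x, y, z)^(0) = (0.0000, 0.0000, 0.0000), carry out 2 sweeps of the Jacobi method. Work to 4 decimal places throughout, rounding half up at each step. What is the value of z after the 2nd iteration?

0.9155

Iteration 1:
  x = (11 - (-0.3)·0.0000 - (2)·0.0000) / (4.3) = 2.5581
  y = (0 - (1)·0.0000 - (-3.9)·0.0000) / (7.9) = 0.0000
  z = (-3 - (-4)·0.0000 - (2.9)·0.0000) / (7.9) = -0.3797
Iteration 2:
  x = (11 - (-0.3)·0.0000 - (2)·-0.3797) / (4.3) = 2.7347
  y = (0 - (1)·2.5581 - (-3.9)·-0.3797) / (7.9) = -0.5113
  z = (-3 - (-4)·2.5581 - (2.9)·0.0000) / (7.9) = 0.9155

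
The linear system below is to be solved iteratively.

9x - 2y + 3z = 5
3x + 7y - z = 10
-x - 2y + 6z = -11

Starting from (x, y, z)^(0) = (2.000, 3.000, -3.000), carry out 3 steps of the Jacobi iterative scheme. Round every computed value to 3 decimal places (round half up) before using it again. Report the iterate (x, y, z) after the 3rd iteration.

Iteration 1:
  x = (5 - (-2)·3.000 - (3)·-3.000) / (9) = 2.222
  y = (10 - (3)·2.000 - (-1)·-3.000) / (7) = 0.143
  z = (-11 - (-1)·2.000 - (-2)·3.000) / (6) = -0.500
Iteration 2:
  x = (5 - (-2)·0.143 - (3)·-0.500) / (9) = 0.754
  y = (10 - (3)·2.222 - (-1)·-0.500) / (7) = 0.405
  z = (-11 - (-1)·2.222 - (-2)·0.143) / (6) = -1.415
Iteration 3:
  x = (5 - (-2)·0.405 - (3)·-1.415) / (9) = 1.117
  y = (10 - (3)·0.754 - (-1)·-1.415) / (7) = 0.903
  z = (-11 - (-1)·0.754 - (-2)·0.405) / (6) = -1.573

(1.117, 0.903, -1.573)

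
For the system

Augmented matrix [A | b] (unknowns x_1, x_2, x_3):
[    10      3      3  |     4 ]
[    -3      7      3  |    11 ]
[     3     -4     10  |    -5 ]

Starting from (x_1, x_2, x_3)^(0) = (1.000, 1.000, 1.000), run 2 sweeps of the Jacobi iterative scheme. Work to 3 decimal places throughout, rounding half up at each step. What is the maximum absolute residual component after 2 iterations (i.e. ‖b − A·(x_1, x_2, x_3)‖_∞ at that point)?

Iteration 1:
  x_1 = (4 - (3)·1.000 - (3)·1.000) / (10) = -0.200
  x_2 = (11 - (-3)·1.000 - (3)·1.000) / (7) = 1.571
  x_3 = (-5 - (3)·1.000 - (-4)·1.000) / (10) = -0.400
Iteration 2:
  x_1 = (4 - (3)·1.571 - (3)·-0.400) / (10) = 0.049
  x_2 = (11 - (-3)·-0.200 - (3)·-0.400) / (7) = 1.657
  x_3 = (-5 - (3)·-0.200 - (-4)·1.571) / (10) = 0.188
Residual b − A·x = (-2.025, -1.016, -0.399); ∞-norm = 2.025

2.025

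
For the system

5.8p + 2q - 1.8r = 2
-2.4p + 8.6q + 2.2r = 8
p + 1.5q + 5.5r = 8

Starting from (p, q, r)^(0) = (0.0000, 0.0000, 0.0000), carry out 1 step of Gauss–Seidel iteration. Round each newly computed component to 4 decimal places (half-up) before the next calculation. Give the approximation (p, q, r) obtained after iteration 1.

(0.3448, 1.0265, 1.1119)

Iteration 1:
  p = (2 - (2)·0.0000 - (-1.8)·0.0000) / (5.8) = 0.3448
  q = (8 - (-2.4)·0.3448 - (2.2)·0.0000) / (8.6) = 1.0265
  r = (8 - (1)·0.3448 - (1.5)·1.0265) / (5.5) = 1.1119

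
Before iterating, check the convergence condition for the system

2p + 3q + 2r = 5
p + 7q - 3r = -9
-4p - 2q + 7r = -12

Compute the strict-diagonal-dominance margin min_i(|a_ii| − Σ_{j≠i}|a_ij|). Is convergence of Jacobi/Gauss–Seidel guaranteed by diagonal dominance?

-3

row 1: |2| − (3+2) = -3
row 2: |7| − (1+3) = 3
row 3: |7| − (4+2) = 1
minimum over rows = -3 → not strictly diagonally dominant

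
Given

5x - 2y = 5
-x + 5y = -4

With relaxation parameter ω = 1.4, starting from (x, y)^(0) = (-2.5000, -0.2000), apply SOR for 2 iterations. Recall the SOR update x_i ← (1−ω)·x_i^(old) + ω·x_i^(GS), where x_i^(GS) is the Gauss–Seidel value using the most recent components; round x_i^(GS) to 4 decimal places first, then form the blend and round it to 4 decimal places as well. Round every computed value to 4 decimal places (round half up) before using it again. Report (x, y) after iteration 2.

(0.2611, -0.8872)

Iteration 1:
  x: GS value = (5 - (-2)·-0.2000) / (5) = 0.9200;  x ← (1−ω)·-2.5000 + ω·0.9200 = 2.2880
  y: GS value = (-4 - (-1)·2.2880) / (5) = -0.3424;  y ← (1−ω)·-0.2000 + ω·-0.3424 = -0.3994
Iteration 2:
  x: GS value = (5 - (-2)·-0.3994) / (5) = 0.8402;  x ← (1−ω)·2.2880 + ω·0.8402 = 0.2611
  y: GS value = (-4 - (-1)·0.2611) / (5) = -0.7478;  y ← (1−ω)·-0.3994 + ω·-0.7478 = -0.8872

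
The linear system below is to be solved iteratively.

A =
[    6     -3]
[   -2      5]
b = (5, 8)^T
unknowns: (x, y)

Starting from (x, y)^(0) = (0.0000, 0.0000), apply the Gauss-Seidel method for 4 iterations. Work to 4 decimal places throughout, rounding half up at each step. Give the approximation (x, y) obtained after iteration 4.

Iteration 1:
  x = (5 - (-3)·0.0000) / (6) = 0.8333
  y = (8 - (-2)·0.8333) / (5) = 1.9333
Iteration 2:
  x = (5 - (-3)·1.9333) / (6) = 1.8000
  y = (8 - (-2)·1.8000) / (5) = 2.3200
Iteration 3:
  x = (5 - (-3)·2.3200) / (6) = 1.9933
  y = (8 - (-2)·1.9933) / (5) = 2.3973
Iteration 4:
  x = (5 - (-3)·2.3973) / (6) = 2.0320
  y = (8 - (-2)·2.0320) / (5) = 2.4128

(2.0320, 2.4128)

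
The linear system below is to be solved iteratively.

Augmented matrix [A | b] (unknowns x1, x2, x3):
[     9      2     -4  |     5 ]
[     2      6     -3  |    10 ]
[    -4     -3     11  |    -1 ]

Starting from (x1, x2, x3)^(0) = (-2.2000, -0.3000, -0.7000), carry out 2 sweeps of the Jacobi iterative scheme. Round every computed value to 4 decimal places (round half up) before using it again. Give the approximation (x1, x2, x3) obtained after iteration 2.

(-0.3323, 1.0766, 0.5813)

Iteration 1:
  x1 = (5 - (2)·-0.3000 - (-4)·-0.7000) / (9) = 0.3111
  x2 = (10 - (2)·-2.2000 - (-3)·-0.7000) / (6) = 2.0500
  x3 = (-1 - (-4)·-2.2000 - (-3)·-0.3000) / (11) = -0.9727
Iteration 2:
  x1 = (5 - (2)·2.0500 - (-4)·-0.9727) / (9) = -0.3323
  x2 = (10 - (2)·0.3111 - (-3)·-0.9727) / (6) = 1.0766
  x3 = (-1 - (-4)·0.3111 - (-3)·2.0500) / (11) = 0.5813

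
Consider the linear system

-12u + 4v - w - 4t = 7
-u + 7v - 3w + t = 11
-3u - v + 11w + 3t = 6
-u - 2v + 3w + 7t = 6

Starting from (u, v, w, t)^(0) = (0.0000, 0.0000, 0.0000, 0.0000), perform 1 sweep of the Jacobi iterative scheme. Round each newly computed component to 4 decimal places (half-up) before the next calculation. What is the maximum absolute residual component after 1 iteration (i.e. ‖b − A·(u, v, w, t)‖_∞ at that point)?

Iteration 1:
  u = (7 - (4)·0.0000 - (-1)·0.0000 - (-4)·0.0000) / (-12) = -0.5833
  v = (11 - (-1)·0.0000 - (-3)·0.0000 - (1)·0.0000) / (7) = 1.5714
  w = (6 - (-3)·0.0000 - (-1)·0.0000 - (3)·0.0000) / (11) = 0.5455
  t = (6 - (-1)·0.0000 - (-2)·0.0000 - (3)·0.0000) / (7) = 0.8571
Residual b − A·x = (-2.3113, 0.1963, -2.7503, 0.9233); ∞-norm = 2.7503

2.7503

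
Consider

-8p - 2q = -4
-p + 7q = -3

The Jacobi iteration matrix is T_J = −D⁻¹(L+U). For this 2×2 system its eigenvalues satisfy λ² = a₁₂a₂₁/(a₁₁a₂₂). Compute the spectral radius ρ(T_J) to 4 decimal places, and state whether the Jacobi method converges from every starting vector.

0.1890

a₁₂a₂₁/(a₁₁a₂₂) = (-2)·(-1) / ((-8)·(7)) = -0.035714
ρ = √|-0.035714| = √0.035714 = 0.1890
ρ < 1, so Jacobi converges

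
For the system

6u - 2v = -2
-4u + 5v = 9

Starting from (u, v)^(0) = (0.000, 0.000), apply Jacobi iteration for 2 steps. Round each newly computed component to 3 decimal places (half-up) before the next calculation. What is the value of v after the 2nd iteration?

Iteration 1:
  u = (-2 - (-2)·0.000) / (6) = -0.333
  v = (9 - (-4)·0.000) / (5) = 1.800
Iteration 2:
  u = (-2 - (-2)·1.800) / (6) = 0.267
  v = (9 - (-4)·-0.333) / (5) = 1.534

1.534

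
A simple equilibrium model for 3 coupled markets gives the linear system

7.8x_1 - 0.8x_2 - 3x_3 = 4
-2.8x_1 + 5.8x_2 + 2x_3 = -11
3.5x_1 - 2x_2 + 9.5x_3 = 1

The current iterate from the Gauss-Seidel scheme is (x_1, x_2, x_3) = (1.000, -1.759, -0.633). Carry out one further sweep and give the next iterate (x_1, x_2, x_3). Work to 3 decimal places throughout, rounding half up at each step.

One sweep:
  x_1 = (4 - (-0.8)·-1.759 - (-3)·-0.633) / (7.8) = 0.089
  x_2 = (-11 - (-2.8)·0.089 - (2)·-0.633) / (5.8) = -1.635
  x_3 = (1 - (3.5)·0.089 - (-2)·-1.635) / (9.5) = -0.272

(0.089, -1.635, -0.272)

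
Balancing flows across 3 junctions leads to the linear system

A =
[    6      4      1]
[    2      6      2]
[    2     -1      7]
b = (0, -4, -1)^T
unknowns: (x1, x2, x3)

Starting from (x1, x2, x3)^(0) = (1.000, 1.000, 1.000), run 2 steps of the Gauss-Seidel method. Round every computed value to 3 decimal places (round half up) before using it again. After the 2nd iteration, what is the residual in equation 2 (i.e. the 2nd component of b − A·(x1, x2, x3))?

Iteration 1:
  x1 = (0 - (4)·1.000 - (1)·1.000) / (6) = -0.833
  x2 = (-4 - (2)·-0.833 - (2)·1.000) / (6) = -0.722
  x3 = (-1 - (2)·-0.833 - (-1)·-0.722) / (7) = -0.008
Iteration 2:
  x1 = (0 - (4)·-0.722 - (1)·-0.008) / (6) = 0.483
  x2 = (-4 - (2)·0.483 - (2)·-0.008) / (6) = -0.825
  x3 = (-1 - (2)·0.483 - (-1)·-0.825) / (7) = -0.399
Residual b − A·x = (0.801, 0.782, 0.002)

0.782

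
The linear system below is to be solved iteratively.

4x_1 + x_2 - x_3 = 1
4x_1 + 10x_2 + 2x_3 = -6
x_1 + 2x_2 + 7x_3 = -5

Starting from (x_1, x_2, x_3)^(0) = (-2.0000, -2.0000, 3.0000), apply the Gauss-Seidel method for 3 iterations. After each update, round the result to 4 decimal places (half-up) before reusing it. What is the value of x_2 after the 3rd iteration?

Iteration 1:
  x_1 = (1 - (1)·-2.0000 - (-1)·3.0000) / (4) = 1.5000
  x_2 = (-6 - (4)·1.5000 - (2)·3.0000) / (10) = -1.8000
  x_3 = (-5 - (1)·1.5000 - (2)·-1.8000) / (7) = -0.4143
Iteration 2:
  x_1 = (1 - (1)·-1.8000 - (-1)·-0.4143) / (4) = 0.5964
  x_2 = (-6 - (4)·0.5964 - (2)·-0.4143) / (10) = -0.7557
  x_3 = (-5 - (1)·0.5964 - (2)·-0.7557) / (7) = -0.5836
Iteration 3:
  x_1 = (1 - (1)·-0.7557 - (-1)·-0.5836) / (4) = 0.2930
  x_2 = (-6 - (4)·0.2930 - (2)·-0.5836) / (10) = -0.6005
  x_3 = (-5 - (1)·0.2930 - (2)·-0.6005) / (7) = -0.5846

-0.6005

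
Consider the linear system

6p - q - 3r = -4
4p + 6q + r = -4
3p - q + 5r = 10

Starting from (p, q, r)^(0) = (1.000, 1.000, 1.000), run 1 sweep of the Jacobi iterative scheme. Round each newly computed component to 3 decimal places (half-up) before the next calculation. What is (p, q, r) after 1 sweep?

Iteration 1:
  p = (-4 - (-1)·1.000 - (-3)·1.000) / (6) = 0.000
  q = (-4 - (4)·1.000 - (1)·1.000) / (6) = -1.500
  r = (10 - (3)·1.000 - (-1)·1.000) / (5) = 1.600

(0.000, -1.500, 1.600)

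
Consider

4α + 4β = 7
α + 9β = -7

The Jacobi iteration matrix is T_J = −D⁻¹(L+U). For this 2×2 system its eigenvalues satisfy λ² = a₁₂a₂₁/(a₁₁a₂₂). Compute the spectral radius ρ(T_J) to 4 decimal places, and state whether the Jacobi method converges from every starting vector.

0.3333

a₁₂a₂₁/(a₁₁a₂₂) = (4)·(1) / ((4)·(9)) = 0.111111
ρ = √|0.111111| = √0.111111 = 0.3333
ρ < 1, so Jacobi converges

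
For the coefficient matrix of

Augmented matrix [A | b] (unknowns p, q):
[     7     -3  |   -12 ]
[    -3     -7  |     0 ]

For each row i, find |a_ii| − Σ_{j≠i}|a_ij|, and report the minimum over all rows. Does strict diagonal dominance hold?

4

row 1: |7| − (3) = 4
row 2: |-7| − (3) = 4
minimum over rows = 4 → strictly diagonally dominant (convergence guaranteed)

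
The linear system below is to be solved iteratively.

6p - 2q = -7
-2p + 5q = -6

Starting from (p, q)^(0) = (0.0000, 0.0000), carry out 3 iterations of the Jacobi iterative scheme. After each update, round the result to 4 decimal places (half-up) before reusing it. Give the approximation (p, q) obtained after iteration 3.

Iteration 1:
  p = (-7 - (-2)·0.0000) / (6) = -1.1667
  q = (-6 - (-2)·0.0000) / (5) = -1.2000
Iteration 2:
  p = (-7 - (-2)·-1.2000) / (6) = -1.5667
  q = (-6 - (-2)·-1.1667) / (5) = -1.6667
Iteration 3:
  p = (-7 - (-2)·-1.6667) / (6) = -1.7222
  q = (-6 - (-2)·-1.5667) / (5) = -1.8267

(-1.7222, -1.8267)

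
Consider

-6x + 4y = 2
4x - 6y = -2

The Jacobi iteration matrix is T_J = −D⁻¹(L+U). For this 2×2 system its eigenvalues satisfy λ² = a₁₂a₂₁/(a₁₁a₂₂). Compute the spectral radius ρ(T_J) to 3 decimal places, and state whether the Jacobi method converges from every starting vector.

a₁₂a₂₁/(a₁₁a₂₂) = (4)·(4) / ((-6)·(-6)) = 0.444444
ρ = √|0.444444| = √0.444444 = 0.667
ρ < 1, so Jacobi converges

0.667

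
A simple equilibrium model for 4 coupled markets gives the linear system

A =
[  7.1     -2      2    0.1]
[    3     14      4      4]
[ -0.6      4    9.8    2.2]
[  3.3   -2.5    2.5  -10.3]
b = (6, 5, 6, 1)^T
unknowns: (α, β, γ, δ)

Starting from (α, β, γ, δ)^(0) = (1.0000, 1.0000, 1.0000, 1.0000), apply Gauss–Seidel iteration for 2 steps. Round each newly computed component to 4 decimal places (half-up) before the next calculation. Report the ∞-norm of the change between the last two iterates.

0.3414

Iteration 1:
  α = (6 - (-2)·1.0000 - (2)·1.0000 - (0.1)·1.0000) / (7.1) = 0.8310
  β = (5 - (3)·0.8310 - (4)·1.0000 - (4)·1.0000) / (14) = -0.3924
  γ = (6 - (-0.6)·0.8310 - (4)·-0.3924 - (2.2)·1.0000) / (9.8) = 0.5988
  δ = (1 - (3.3)·0.8310 - (-2.5)·-0.3924 - (2.5)·0.5988) / (-10.3) = 0.4097
Iteration 2:
  α = (6 - (-2)·-0.3924 - (2)·0.5988 - (0.1)·0.4097) / (7.1) = 0.5601
  β = (5 - (3)·0.5601 - (4)·0.5988 - (4)·0.4097) / (14) = -0.0510
  γ = (6 - (-0.6)·0.5601 - (4)·-0.0510 - (2.2)·0.4097) / (9.8) = 0.5754
  δ = (1 - (3.3)·0.5601 - (-2.5)·-0.0510 - (2.5)·0.5754) / (-10.3) = 0.2344
Change: (-0.2709, 0.3414, -0.0234, -0.1753) → max |·| = 0.3414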